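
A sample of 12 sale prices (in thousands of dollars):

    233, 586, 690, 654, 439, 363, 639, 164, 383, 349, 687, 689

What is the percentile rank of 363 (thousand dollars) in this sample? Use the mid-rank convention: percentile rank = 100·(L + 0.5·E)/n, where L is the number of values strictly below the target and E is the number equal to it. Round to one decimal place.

29.2

Sorted: 164, 233, 349, 363, 383, 439, 586, 639, 654, 687, 689, 690.
Count below 363: L = 3; count equal: E = 1; n = 12.
Percentile rank = 100·(3 + 0.5·1)/12 = 100·3.5/12 = 29.17.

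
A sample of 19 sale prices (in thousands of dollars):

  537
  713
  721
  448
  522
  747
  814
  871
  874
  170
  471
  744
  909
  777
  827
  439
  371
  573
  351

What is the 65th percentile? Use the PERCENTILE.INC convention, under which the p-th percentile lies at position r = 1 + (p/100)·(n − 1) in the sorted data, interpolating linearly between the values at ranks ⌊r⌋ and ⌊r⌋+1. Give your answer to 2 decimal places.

746.10

Sorted: 170, 351, 371, 439, 448, 471, 522, 537, 573, 713, 721, 744, 747, 777, 814, 827, 871, 874, 909.
n = 19.
r = 1 + (65/100)·(19 − 1) = 1 + 11.7 = 12.7.
Rank 12 is 744 and rank 13 is 747.
Interpolate: 744 + 0.7·(747 − 744) = 744 + 0.7·3 = 746.1.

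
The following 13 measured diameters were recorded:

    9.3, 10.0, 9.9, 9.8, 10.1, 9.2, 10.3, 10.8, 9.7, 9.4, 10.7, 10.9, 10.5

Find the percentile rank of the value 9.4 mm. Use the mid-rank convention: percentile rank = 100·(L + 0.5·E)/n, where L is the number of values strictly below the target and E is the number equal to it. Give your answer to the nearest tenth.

19.2

Sorted: 9.2, 9.3, 9.4, 9.7, 9.8, 9.9, 10.0, 10.1, 10.3, 10.5, 10.7, 10.8, 10.9.
Count below 9.4: L = 2; count equal: E = 1; n = 13.
Percentile rank = 100·(2 + 0.5·1)/13 = 100·2.5/13 = 19.23.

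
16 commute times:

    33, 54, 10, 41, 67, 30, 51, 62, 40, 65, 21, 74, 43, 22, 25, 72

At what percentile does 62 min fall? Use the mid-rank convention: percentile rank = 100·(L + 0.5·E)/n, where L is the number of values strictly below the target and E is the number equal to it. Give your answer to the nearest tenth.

Sorted: 10, 21, 22, 25, 30, 33, 40, 41, 43, 51, 54, 62, 65, 67, 72, 74.
Count below 62: L = 11; count equal: E = 1; n = 16.
Percentile rank = 100·(11 + 0.5·1)/16 = 100·11.5/16 = 71.88.

71.9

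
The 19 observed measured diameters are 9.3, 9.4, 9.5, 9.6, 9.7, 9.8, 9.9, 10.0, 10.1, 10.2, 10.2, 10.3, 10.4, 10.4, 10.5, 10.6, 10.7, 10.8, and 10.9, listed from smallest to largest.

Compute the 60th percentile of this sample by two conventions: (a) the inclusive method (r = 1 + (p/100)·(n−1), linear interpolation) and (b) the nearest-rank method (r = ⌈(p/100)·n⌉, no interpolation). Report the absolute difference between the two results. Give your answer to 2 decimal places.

n = 19.
(a) r = 11.8; between ranks 11 (10.2) and 12 (10.3): 10.28.
(b) the nearest-rank method: rank 12 → 10.3.
|10.28 − 10.3| = 0.02.

0.02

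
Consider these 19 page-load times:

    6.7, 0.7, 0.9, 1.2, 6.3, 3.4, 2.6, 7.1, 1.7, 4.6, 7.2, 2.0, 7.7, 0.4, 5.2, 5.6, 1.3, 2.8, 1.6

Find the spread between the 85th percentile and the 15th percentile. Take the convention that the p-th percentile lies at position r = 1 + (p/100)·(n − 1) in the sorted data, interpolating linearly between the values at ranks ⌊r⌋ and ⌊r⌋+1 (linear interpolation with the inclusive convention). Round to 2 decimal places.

Sorted: 0.4, 0.7, 0.9, 1.2, 1.3, 1.6, 1.7, 2.0, 2.6, 2.8, 3.4, 4.6, 5.2, 5.6, 6.3, 6.7, 7.1, 7.2, 7.7.
n = 19.
P15: r = 3.7; ranks 3–4 are 0.9, 1.2; interpolating gives 1.11.
P85: r = 16.3; ranks 16–17 are 6.7, 7.1; interpolating gives 6.82.
Difference: 6.82 − 1.11 = 5.71.

5.71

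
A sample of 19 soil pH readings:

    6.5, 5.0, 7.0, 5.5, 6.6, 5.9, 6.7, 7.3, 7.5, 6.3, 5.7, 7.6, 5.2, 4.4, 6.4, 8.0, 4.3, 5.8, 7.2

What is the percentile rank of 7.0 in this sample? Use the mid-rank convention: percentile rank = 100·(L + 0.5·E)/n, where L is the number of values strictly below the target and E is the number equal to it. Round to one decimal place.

Sorted: 4.3, 4.4, 5.0, 5.2, 5.5, 5.7, 5.8, 5.9, 6.3, 6.4, 6.5, 6.6, 6.7, 7.0, 7.2, 7.3, 7.5, 7.6, 8.0.
Count below 7.0: L = 13; count equal: E = 1; n = 19.
Percentile rank = 100·(13 + 0.5·1)/19 = 100·13.5/19 = 71.05.

71.1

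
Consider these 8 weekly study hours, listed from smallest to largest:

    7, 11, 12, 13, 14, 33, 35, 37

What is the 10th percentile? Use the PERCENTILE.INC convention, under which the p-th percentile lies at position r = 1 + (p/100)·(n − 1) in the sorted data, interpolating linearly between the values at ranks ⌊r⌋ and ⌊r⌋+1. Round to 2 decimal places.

9.80

n = 8.
r = 1 + (10/100)·(8 − 1) = 1 + 0.7 = 1.7.
Rank 1 is 7 and rank 2 is 11.
Interpolate: 7 + 0.7·(11 − 7) = 7 + 0.7·4 = 9.8.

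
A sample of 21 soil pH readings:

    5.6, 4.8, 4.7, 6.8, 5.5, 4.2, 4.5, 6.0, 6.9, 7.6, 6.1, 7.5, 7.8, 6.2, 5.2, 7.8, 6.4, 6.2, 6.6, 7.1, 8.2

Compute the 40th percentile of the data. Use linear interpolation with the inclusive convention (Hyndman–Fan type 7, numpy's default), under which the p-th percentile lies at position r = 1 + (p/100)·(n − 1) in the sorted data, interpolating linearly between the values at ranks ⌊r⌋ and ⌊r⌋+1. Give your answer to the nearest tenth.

Sorted: 4.2, 4.5, 4.7, 4.8, 5.2, 5.5, 5.6, 6.0, 6.1, 6.2, 6.2, 6.4, 6.6, 6.8, 6.9, 7.1, 7.5, 7.6, 7.8, 7.8, 8.2.
n = 21.
r = 1 + (40/100)·(21 − 1) = 1 + 8 = 9.
r is an integer, so P40 is the value at rank 9: 6.1.

6.1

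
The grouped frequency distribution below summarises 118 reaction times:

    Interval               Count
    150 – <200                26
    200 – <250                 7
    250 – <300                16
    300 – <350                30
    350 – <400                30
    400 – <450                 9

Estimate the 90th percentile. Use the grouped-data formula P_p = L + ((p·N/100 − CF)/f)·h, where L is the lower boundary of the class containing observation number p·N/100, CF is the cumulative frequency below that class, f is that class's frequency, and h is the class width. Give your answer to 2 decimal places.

395.33

N = 118; target position k = 90/100 · 118 = 106.2.
Cumulative frequencies: 26, 33, 49, 79, 109, 118.
Observation 106.2 falls in the class 350 – <400.
L = 350, CF = 79, f = 30, h = 50.
P90 = 350 + ((106.2 − 79)/30)·50 = 350 + 45.3333 = 395.333.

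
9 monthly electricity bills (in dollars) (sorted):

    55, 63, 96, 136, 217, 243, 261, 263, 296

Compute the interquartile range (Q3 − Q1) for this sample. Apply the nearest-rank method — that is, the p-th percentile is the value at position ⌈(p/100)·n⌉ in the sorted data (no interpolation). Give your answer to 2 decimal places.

n = 9.
P25: rank ⌈25/100·9⌉ = 3 → 96.
P75: rank ⌈75/100·9⌉ = 7 → 261.
Difference: 261 − 96 = 165.

165.00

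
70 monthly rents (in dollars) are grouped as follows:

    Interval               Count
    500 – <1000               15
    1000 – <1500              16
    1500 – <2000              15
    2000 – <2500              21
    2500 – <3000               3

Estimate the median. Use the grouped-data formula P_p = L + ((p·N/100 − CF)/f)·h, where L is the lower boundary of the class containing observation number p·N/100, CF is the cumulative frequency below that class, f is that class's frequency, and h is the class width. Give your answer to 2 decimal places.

N = 70; target position k = 50/100 · 70 = 35.
Cumulative frequencies: 15, 31, 46, 67, 70.
Observation 35 falls in the class 1500 – <2000.
L = 1500, CF = 31, f = 15, h = 500.
P50 = 1500 + ((35 − 31)/15)·500 = 1500 + 133.333 = 1633.33.

1633.33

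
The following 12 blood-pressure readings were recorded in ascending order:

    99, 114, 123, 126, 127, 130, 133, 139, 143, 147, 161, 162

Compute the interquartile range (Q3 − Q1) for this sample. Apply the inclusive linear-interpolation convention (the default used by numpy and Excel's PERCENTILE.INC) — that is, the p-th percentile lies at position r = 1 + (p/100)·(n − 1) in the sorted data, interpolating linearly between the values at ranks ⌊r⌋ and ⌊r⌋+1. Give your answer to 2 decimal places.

18.75

n = 12.
P25: r = 3.75; ranks 3–4 are 123, 126; interpolating gives 125.25.
P75: r = 9.25; ranks 9–10 are 143, 147; interpolating gives 144.
Difference: 144 − 125.25 = 18.75.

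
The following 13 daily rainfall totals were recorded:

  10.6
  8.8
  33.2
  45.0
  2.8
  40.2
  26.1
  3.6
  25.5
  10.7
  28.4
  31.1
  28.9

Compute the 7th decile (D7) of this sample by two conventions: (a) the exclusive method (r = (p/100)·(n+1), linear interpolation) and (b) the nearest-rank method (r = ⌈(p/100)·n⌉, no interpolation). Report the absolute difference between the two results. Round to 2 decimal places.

Sorted: 2.8, 3.6, 8.8, 10.6, 10.7, 25.5, 26.1, 28.4, 28.9, 31.1, 33.2, 40.2, 45.0.
n = 13.
(a) r = 9.8; between ranks 9 (28.9) and 10 (31.1): 30.66.
(b) the nearest-rank method: rank 10 → 31.1.
|30.66 − 31.1| = 0.44.

0.44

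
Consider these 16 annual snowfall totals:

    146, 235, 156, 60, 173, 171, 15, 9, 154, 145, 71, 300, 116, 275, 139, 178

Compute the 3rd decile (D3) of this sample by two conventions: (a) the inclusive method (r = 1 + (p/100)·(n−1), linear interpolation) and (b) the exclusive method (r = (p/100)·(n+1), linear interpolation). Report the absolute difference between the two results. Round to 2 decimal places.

Sorted: 9, 15, 60, 71, 116, 139, 145, 146, 154, 156, 171, 173, 178, 235, 275, 300.
n = 16.
(a) r = 5.5; between ranks 5 (116) and 6 (139): 127.5.
(b) r = 5.1; between ranks 5 (116) and 6 (139): 118.3.
|127.5 − 118.3| = 9.2.

9.20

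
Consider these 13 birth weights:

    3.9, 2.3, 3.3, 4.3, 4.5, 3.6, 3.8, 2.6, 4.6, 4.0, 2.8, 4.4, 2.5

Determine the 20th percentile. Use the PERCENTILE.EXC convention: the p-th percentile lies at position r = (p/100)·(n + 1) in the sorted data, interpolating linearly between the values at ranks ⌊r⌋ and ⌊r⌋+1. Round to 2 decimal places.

Sorted: 2.3, 2.5, 2.6, 2.8, 3.3, 3.6, 3.8, 3.9, 4.0, 4.3, 4.4, 4.5, 4.6.
n = 13.
r = (20/100)·(13 + 1) = 2.8.
Rank 2 is 2.5 and rank 3 is 2.6.
Interpolate: 2.5 + 0.8·(2.6 − 2.5) = 2.5 + 0.8·0.1 = 2.58.

2.58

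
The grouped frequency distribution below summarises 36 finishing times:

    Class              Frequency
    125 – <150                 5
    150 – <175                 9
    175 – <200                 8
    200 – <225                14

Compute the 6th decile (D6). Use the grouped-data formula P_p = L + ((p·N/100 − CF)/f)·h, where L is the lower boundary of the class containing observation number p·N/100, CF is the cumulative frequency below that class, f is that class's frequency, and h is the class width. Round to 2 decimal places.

N = 36; target position k = 60/100 · 36 = 21.6.
Cumulative frequencies: 5, 14, 22, 36.
Observation 21.6 falls in the class 175 – <200.
L = 175, CF = 14, f = 8, h = 25.
P60 = 175 + ((21.6 − 14)/8)·25 = 175 + 23.75 = 198.75.

198.75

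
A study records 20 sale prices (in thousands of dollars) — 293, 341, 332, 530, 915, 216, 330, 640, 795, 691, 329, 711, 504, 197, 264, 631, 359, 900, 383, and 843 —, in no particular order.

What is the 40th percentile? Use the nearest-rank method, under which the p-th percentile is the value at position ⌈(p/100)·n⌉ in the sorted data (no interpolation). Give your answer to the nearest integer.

341

Sorted: 197, 216, 264, 293, 329, 330, 332, 341, 359, 383, 504, 530, 631, 640, 691, 711, 795, 843, 900, 915.
n = 20.
Position = ⌈40/100 · 20⌉ = ⌈8⌉ = 8.
The value at rank 8 is 341.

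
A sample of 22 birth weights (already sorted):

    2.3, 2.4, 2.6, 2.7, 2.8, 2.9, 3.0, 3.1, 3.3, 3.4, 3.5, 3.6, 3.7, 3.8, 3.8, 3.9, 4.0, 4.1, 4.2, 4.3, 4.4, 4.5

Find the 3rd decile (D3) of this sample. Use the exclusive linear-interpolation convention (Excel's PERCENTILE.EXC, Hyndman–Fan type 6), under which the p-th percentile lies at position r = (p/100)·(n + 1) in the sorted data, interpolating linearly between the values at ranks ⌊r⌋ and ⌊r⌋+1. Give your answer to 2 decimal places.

n = 22.
r = (30/100)·(22 + 1) = 6.9.
Rank 6 is 2.9 and rank 7 is 3.0.
Interpolate: 2.9 + 0.9·(3.0 − 2.9) = 2.9 + 0.9·0.1 = 2.99.

2.99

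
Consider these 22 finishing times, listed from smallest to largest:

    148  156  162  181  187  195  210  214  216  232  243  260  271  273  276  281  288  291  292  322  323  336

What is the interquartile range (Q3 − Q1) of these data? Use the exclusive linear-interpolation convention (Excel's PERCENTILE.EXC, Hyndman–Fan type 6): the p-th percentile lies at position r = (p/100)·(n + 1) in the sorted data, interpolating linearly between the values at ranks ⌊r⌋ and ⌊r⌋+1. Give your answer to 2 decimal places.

n = 22.
P25: r = 5.75; ranks 5–6 are 187, 195; interpolating gives 193.
P75: r = 17.25; ranks 17–18 are 288, 291; interpolating gives 288.75.
Difference: 288.75 − 193 = 95.75.

95.75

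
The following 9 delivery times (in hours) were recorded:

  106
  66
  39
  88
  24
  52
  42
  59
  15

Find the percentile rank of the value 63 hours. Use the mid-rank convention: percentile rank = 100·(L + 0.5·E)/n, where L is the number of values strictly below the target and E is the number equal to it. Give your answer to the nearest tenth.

Sorted: 15, 24, 39, 42, 52, 59, 66, 88, 106.
Count below 63: L = 6; count equal: E = 0; n = 9.
Percentile rank = 100·(6 + 0.5·0)/9 = 100·6/9 = 66.67.

66.7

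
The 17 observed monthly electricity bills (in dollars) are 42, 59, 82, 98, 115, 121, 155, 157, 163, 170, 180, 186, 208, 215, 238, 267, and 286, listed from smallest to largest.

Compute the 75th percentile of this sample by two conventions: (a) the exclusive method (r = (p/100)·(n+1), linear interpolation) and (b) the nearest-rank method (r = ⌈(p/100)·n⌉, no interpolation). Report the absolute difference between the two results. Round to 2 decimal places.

n = 17.
(a) r = 13.5; between ranks 13 (208) and 14 (215): 211.5.
(b) the nearest-rank method: rank 13 → 208.
|211.5 − 208| = 3.5.

3.50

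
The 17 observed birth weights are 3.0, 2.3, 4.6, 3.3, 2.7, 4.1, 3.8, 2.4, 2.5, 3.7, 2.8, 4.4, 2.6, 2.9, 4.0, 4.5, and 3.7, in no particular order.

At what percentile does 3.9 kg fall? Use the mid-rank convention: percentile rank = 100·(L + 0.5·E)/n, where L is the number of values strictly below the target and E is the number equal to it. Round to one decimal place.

70.6

Sorted: 2.3, 2.4, 2.5, 2.6, 2.7, 2.8, 2.9, 3.0, 3.3, 3.7, 3.7, 3.8, 4.0, 4.1, 4.4, 4.5, 4.6.
Count below 3.9: L = 12; count equal: E = 0; n = 17.
Percentile rank = 100·(12 + 0.5·0)/17 = 100·12/17 = 70.59.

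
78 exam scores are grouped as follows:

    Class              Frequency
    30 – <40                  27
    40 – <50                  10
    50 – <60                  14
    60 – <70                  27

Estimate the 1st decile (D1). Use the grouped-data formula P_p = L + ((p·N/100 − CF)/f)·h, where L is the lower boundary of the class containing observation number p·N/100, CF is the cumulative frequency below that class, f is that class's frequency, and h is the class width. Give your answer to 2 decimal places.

32.89

N = 78; target position k = 10/100 · 78 = 7.8.
Cumulative frequencies: 27, 37, 51, 78.
Observation 7.8 falls in the class 30 – <40.
L = 30, CF = 0, f = 27, h = 10.
P10 = 30 + ((7.8 − 0)/27)·10 = 30 + 2.88889 = 32.8889.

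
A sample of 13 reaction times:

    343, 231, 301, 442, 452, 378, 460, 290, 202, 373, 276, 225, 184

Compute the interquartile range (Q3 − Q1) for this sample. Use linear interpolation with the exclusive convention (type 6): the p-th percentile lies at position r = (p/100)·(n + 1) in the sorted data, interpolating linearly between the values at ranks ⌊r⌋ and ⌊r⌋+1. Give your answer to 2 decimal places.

Sorted: 184, 202, 225, 231, 276, 290, 301, 343, 373, 378, 442, 452, 460.
n = 13.
P25: r = 3.5; ranks 3–4 are 225, 231; interpolating gives 228.
P75: r = 10.5; ranks 10–11 are 378, 442; interpolating gives 410.
Difference: 410 − 228 = 182.

182.00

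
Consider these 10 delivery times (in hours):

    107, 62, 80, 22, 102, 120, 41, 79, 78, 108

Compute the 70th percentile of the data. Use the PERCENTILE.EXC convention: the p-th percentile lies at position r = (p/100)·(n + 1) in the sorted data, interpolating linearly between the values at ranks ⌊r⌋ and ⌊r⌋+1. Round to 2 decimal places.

Sorted: 22, 41, 62, 78, 79, 80, 102, 107, 108, 120.
n = 10.
r = (70/100)·(10 + 1) = 7.7.
Rank 7 is 102 and rank 8 is 107.
Interpolate: 102 + 0.7·(107 − 102) = 102 + 0.7·5 = 105.5.

105.50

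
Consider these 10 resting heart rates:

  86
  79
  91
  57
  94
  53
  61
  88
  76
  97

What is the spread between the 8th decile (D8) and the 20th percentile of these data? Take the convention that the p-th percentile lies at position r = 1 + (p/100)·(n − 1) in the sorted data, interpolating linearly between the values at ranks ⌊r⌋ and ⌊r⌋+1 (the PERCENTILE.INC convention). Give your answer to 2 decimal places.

Sorted: 53, 57, 61, 76, 79, 86, 88, 91, 94, 97.
n = 10.
P20: r = 2.8; ranks 2–3 are 57, 61; interpolating gives 60.2.
P80: r = 8.2; ranks 8–9 are 91, 94; interpolating gives 91.6.
Difference: 91.6 − 60.2 = 31.4.

31.40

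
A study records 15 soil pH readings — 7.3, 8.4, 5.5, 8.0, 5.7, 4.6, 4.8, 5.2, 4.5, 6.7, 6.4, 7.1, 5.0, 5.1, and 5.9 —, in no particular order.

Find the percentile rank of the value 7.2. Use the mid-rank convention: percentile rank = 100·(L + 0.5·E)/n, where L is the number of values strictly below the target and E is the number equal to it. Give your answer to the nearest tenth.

80.0

Sorted: 4.5, 4.6, 4.8, 5.0, 5.1, 5.2, 5.5, 5.7, 5.9, 6.4, 6.7, 7.1, 7.3, 8.0, 8.4.
Count below 7.2: L = 12; count equal: E = 0; n = 15.
Percentile rank = 100·(12 + 0.5·0)/15 = 100·12/15 = 80.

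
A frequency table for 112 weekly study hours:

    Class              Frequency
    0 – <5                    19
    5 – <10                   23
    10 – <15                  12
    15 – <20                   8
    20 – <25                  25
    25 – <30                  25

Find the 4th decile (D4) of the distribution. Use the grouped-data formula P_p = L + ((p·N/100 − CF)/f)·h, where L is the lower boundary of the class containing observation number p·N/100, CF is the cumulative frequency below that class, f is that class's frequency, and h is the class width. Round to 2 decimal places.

11.17

N = 112; target position k = 40/100 · 112 = 44.8.
Cumulative frequencies: 19, 42, 54, 62, 87, 112.
Observation 44.8 falls in the class 10 – <15.
L = 10, CF = 42, f = 12, h = 5.
P40 = 10 + ((44.8 − 42)/12)·5 = 10 + 1.16667 = 11.1667.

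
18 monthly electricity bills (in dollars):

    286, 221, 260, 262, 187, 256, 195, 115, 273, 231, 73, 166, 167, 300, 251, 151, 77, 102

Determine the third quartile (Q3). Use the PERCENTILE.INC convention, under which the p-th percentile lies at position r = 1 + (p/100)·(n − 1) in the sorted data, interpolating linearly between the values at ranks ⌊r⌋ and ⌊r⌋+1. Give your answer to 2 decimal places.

Sorted: 73, 77, 102, 115, 151, 166, 167, 187, 195, 221, 231, 251, 256, 260, 262, 273, 286, 300.
n = 18.
r = 1 + (75/100)·(18 − 1) = 1 + 12.75 = 13.75.
Rank 13 is 256 and rank 14 is 260.
Interpolate: 256 + 0.75·(260 − 256) = 256 + 0.75·4 = 259.

259.00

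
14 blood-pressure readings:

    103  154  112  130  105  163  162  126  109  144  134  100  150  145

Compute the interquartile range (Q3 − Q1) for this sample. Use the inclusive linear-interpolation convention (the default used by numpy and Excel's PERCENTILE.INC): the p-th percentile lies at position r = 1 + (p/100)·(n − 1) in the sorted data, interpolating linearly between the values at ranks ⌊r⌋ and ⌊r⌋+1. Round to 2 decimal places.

Sorted: 100, 103, 105, 109, 112, 126, 130, 134, 144, 145, 150, 154, 162, 163.
n = 14.
P25: r = 4.25; ranks 4–5 are 109, 112; interpolating gives 109.75.
P75: r = 10.75; ranks 10–11 are 145, 150; interpolating gives 148.75.
Difference: 148.75 − 109.75 = 39.

39.00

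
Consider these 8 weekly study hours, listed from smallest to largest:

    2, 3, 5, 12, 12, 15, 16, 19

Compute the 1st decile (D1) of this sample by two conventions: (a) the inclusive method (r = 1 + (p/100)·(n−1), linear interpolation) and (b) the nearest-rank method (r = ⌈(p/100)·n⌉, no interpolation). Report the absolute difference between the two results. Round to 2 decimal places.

0.70

n = 8.
(a) r = 1.7; between ranks 1 (2) and 2 (3): 2.7.
(b) the nearest-rank method: rank 1 → 2.
|2.7 − 2| = 0.7.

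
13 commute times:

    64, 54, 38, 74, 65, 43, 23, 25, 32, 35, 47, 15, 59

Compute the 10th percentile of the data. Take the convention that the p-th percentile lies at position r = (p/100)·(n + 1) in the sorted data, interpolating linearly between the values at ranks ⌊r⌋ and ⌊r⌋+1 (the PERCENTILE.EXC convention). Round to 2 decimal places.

18.20

Sorted: 15, 23, 25, 32, 35, 38, 43, 47, 54, 59, 64, 65, 74.
n = 13.
r = (10/100)·(13 + 1) = 1.4.
Rank 1 is 15 and rank 2 is 23.
Interpolate: 15 + 0.4·(23 − 15) = 15 + 0.4·8 = 18.2.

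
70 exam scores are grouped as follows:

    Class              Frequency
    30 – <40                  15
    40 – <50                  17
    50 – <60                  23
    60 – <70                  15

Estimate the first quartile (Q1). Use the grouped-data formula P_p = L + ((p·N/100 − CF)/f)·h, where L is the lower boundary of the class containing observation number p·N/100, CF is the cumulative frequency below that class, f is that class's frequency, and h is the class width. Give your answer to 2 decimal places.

41.47

N = 70; target position k = 25/100 · 70 = 17.5.
Cumulative frequencies: 15, 32, 55, 70.
Observation 17.5 falls in the class 40 – <50.
L = 40, CF = 15, f = 17, h = 10.
P25 = 40 + ((17.5 − 15)/17)·10 = 40 + 1.47059 = 41.4706.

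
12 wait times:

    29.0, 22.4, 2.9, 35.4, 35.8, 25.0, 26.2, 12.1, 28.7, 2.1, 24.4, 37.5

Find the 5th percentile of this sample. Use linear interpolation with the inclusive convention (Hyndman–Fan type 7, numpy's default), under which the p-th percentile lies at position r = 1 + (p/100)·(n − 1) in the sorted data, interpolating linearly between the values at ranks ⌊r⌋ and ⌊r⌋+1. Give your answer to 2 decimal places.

2.54

Sorted: 2.1, 2.9, 12.1, 22.4, 24.4, 25.0, 26.2, 28.7, 29.0, 35.4, 35.8, 37.5.
n = 12.
r = 1 + (5/100)·(12 − 1) = 1 + 0.55 = 1.55.
Rank 1 is 2.1 and rank 2 is 2.9.
Interpolate: 2.1 + 0.55·(2.9 − 2.1) = 2.1 + 0.55·0.8 = 2.54.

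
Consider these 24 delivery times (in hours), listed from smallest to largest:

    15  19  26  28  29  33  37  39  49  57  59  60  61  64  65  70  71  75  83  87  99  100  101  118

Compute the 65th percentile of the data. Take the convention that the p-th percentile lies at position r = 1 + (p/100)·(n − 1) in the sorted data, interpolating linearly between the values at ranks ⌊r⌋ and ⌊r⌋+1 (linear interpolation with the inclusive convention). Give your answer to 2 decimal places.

n = 24.
r = 1 + (65/100)·(24 − 1) = 1 + 14.95 = 15.95.
Rank 15 is 65 and rank 16 is 70.
Interpolate: 65 + 0.95·(70 − 65) = 65 + 0.95·5 = 69.75.

69.75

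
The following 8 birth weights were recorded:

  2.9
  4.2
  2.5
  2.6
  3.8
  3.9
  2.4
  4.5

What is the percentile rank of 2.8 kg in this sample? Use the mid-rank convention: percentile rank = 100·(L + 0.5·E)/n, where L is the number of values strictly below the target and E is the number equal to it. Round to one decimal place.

Sorted: 2.4, 2.5, 2.6, 2.9, 3.8, 3.9, 4.2, 4.5.
Count below 2.8: L = 3; count equal: E = 0; n = 8.
Percentile rank = 100·(3 + 0.5·0)/8 = 100·3/8 = 37.5.

37.5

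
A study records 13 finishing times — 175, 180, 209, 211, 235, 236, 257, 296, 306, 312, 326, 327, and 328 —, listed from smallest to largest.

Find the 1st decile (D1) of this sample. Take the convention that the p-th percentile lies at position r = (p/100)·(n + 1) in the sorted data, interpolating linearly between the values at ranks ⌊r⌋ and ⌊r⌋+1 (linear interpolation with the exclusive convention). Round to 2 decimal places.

177.00

n = 13.
r = (10/100)·(13 + 1) = 1.4.
Rank 1 is 175 and rank 2 is 180.
Interpolate: 175 + 0.4·(180 − 175) = 175 + 0.4·5 = 177.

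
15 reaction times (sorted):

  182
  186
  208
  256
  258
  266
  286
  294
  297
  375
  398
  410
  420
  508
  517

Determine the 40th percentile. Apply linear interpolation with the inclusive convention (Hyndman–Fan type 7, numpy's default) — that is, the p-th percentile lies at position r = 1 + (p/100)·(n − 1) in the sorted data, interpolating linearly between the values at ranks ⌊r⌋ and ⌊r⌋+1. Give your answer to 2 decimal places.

278.00

n = 15.
r = 1 + (40/100)·(15 − 1) = 1 + 5.6 = 6.6.
Rank 6 is 266 and rank 7 is 286.
Interpolate: 266 + 0.6·(286 − 266) = 266 + 0.6·20 = 278.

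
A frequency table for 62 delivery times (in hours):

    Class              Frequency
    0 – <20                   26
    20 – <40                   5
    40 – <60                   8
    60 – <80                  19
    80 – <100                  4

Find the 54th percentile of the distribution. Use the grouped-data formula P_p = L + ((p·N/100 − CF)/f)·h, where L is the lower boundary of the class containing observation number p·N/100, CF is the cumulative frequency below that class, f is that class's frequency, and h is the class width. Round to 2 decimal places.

N = 62; target position k = 54/100 · 62 = 33.48.
Cumulative frequencies: 26, 31, 39, 58, 62.
Observation 33.48 falls in the class 40 – <60.
L = 40, CF = 31, f = 8, h = 20.
P54 = 40 + ((33.48 − 31)/8)·20 = 40 + 6.2 = 46.2.

46.20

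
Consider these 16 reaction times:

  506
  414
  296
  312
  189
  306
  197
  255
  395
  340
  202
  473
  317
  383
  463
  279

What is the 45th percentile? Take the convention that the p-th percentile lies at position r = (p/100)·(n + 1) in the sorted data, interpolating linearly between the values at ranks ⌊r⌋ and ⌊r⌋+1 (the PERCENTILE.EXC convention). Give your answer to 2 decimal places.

309.90

Sorted: 189, 197, 202, 255, 279, 296, 306, 312, 317, 340, 383, 395, 414, 463, 473, 506.
n = 16.
r = (45/100)·(16 + 1) = 7.65.
Rank 7 is 306 and rank 8 is 312.
Interpolate: 306 + 0.65·(312 − 306) = 306 + 0.65·6 = 309.9.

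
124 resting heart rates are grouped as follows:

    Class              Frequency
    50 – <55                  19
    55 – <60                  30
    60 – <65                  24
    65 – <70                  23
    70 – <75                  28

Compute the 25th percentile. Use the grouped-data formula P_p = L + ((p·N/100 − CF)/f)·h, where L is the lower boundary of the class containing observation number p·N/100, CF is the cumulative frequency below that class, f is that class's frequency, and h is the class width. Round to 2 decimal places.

57.00

N = 124; target position k = 25/100 · 124 = 31.
Cumulative frequencies: 19, 49, 73, 96, 124.
Observation 31 falls in the class 55 – <60.
L = 55, CF = 19, f = 30, h = 5.
P25 = 55 + ((31 − 19)/30)·5 = 55 + 2 = 57.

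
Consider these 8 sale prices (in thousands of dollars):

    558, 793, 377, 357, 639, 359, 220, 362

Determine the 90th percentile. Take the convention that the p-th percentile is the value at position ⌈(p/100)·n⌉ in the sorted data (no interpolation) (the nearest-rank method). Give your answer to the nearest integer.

793

Sorted: 220, 357, 359, 362, 377, 558, 639, 793.
n = 8.
Position = ⌈90/100 · 8⌉ = ⌈7.2⌉ = 8.
The value at rank 8 is 793.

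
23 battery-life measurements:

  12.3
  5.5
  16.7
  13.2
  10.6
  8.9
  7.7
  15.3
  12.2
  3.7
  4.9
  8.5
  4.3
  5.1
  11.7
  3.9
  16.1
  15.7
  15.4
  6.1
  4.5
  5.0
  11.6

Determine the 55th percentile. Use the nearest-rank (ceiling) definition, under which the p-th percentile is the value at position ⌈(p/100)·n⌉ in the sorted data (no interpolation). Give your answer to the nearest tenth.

10.6

Sorted: 3.7, 3.9, 4.3, 4.5, 4.9, 5.0, 5.1, 5.5, 6.1, 7.7, 8.5, 8.9, 10.6, 11.6, 11.7, 12.2, 12.3, 13.2, 15.3, 15.4, 15.7, 16.1, 16.7.
n = 23.
Position = ⌈55/100 · 23⌉ = ⌈12.65⌉ = 13.
The value at rank 13 is 10.6.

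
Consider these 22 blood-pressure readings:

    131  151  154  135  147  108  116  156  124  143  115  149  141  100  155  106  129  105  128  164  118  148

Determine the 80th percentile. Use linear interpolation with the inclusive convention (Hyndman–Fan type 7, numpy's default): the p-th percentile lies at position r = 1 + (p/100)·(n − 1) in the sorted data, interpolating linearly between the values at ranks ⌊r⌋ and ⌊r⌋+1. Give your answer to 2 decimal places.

Sorted: 100, 105, 106, 108, 115, 116, 118, 124, 128, 129, 131, 135, 141, 143, 147, 148, 149, 151, 154, 155, 156, 164.
n = 22.
r = 1 + (80/100)·(22 − 1) = 1 + 16.8 = 17.8.
Rank 17 is 149 and rank 18 is 151.
Interpolate: 149 + 0.8·(151 − 149) = 149 + 0.8·2 = 150.6.

150.60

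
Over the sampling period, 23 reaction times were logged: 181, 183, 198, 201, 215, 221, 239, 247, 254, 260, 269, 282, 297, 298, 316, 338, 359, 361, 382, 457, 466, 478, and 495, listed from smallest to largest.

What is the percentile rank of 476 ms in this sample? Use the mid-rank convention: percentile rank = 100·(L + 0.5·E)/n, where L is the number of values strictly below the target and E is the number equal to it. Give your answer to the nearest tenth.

Count below 476: L = 21; count equal: E = 0; n = 23.
Percentile rank = 100·(21 + 0.5·0)/23 = 100·21/23 = 91.3.

91.3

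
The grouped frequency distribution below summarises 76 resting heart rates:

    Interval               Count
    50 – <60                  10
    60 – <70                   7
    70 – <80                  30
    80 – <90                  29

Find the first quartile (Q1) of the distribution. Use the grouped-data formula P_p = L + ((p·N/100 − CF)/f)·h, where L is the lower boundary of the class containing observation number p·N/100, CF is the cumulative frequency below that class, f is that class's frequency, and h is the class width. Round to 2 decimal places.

70.67

N = 76; target position k = 25/100 · 76 = 19.
Cumulative frequencies: 10, 17, 47, 76.
Observation 19 falls in the class 70 – <80.
L = 70, CF = 17, f = 30, h = 10.
P25 = 70 + ((19 − 17)/30)·10 = 70 + 0.666667 = 70.6667.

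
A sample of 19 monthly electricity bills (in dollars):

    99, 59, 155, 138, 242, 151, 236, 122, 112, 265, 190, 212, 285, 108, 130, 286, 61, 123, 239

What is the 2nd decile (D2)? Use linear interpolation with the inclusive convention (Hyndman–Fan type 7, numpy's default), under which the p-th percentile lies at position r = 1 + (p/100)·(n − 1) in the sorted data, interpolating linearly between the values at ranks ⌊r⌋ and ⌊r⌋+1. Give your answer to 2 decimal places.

110.40

Sorted: 59, 61, 99, 108, 112, 122, 123, 130, 138, 151, 155, 190, 212, 236, 239, 242, 265, 285, 286.
n = 19.
r = 1 + (20/100)·(19 − 1) = 1 + 3.6 = 4.6.
Rank 4 is 108 and rank 5 is 112.
Interpolate: 108 + 0.6·(112 − 108) = 108 + 0.6·4 = 110.4.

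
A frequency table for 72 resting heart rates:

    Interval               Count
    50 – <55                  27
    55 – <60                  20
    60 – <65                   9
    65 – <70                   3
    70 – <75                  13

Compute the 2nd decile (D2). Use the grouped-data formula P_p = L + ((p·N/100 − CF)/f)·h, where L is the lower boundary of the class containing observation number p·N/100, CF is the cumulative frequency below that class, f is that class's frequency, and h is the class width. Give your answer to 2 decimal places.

52.67

N = 72; target position k = 20/100 · 72 = 14.4.
Cumulative frequencies: 27, 47, 56, 59, 72.
Observation 14.4 falls in the class 50 – <55.
L = 50, CF = 0, f = 27, h = 5.
P20 = 50 + ((14.4 − 0)/27)·5 = 50 + 2.66667 = 52.6667.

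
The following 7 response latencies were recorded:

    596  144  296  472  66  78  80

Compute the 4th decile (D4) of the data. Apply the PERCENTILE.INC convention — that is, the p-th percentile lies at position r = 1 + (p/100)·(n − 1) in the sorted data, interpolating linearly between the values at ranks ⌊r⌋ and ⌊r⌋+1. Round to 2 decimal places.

105.60

Sorted: 66, 78, 80, 144, 296, 472, 596.
n = 7.
r = 1 + (40/100)·(7 − 1) = 1 + 2.4 = 3.4.
Rank 3 is 80 and rank 4 is 144.
Interpolate: 80 + 0.4·(144 − 80) = 80 + 0.4·64 = 105.6.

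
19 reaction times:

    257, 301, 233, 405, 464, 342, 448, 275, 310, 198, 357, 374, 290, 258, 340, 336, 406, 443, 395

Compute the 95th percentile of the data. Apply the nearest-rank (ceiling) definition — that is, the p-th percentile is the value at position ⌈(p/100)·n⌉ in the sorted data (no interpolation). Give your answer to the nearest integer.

464

Sorted: 198, 233, 257, 258, 275, 290, 301, 310, 336, 340, 342, 357, 374, 395, 405, 406, 443, 448, 464.
n = 19.
Position = ⌈95/100 · 19⌉ = ⌈18.05⌉ = 19.
The value at rank 19 is 464.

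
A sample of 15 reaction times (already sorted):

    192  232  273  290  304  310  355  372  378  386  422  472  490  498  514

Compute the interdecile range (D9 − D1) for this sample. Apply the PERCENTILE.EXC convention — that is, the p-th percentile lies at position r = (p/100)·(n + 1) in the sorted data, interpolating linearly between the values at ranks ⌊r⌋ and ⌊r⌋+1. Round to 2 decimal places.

n = 15.
P10: r = 1.6; ranks 1–2 are 192, 232; interpolating gives 216.
P90: r = 14.4; ranks 14–15 are 498, 514; interpolating gives 504.4.
Difference: 504.4 − 216 = 288.4.

288.40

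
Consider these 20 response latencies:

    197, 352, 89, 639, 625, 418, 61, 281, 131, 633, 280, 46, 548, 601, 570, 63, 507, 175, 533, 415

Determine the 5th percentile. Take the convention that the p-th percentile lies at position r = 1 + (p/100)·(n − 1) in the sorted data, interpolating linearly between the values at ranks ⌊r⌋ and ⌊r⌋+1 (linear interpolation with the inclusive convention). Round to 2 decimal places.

Sorted: 46, 61, 63, 89, 131, 175, 197, 280, 281, 352, 415, 418, 507, 533, 548, 570, 601, 625, 633, 639.
n = 20.
r = 1 + (5/100)·(20 − 1) = 1 + 0.95 = 1.95.
Rank 1 is 46 and rank 2 is 61.
Interpolate: 46 + 0.95·(61 − 46) = 46 + 0.95·15 = 60.25.

60.25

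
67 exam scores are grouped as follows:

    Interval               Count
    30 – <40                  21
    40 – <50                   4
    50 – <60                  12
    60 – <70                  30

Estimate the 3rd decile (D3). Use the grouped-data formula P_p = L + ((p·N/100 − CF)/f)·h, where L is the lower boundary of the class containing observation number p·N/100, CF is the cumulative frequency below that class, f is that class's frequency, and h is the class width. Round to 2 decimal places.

39.57

N = 67; target position k = 30/100 · 67 = 20.1.
Cumulative frequencies: 21, 25, 37, 67.
Observation 20.1 falls in the class 30 – <40.
L = 30, CF = 0, f = 21, h = 10.
P30 = 30 + ((20.1 − 0)/21)·10 = 30 + 9.57143 = 39.5714.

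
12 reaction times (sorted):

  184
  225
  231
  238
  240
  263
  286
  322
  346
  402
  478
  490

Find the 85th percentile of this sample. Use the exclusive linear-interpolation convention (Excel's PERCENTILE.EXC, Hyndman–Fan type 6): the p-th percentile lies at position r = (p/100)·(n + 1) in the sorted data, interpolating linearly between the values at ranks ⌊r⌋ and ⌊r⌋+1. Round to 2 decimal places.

n = 12.
r = (85/100)·(12 + 1) = 11.05.
Rank 11 is 478 and rank 12 is 490.
Interpolate: 478 + 0.05·(490 − 478) = 478 + 0.05·12 = 478.6.

478.60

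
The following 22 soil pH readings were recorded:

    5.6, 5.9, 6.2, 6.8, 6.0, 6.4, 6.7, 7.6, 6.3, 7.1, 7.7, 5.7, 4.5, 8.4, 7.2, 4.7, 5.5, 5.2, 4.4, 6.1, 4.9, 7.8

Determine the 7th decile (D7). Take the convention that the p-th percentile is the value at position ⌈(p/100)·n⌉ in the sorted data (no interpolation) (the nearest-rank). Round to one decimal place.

6.8

Sorted: 4.4, 4.5, 4.7, 4.9, 5.2, 5.5, 5.6, 5.7, 5.9, 6.0, 6.1, 6.2, 6.3, 6.4, 6.7, 6.8, 7.1, 7.2, 7.6, 7.7, 7.8, 8.4.
n = 22.
Position = ⌈70/100 · 22⌉ = ⌈15.4⌉ = 16.
The value at rank 16 is 6.8.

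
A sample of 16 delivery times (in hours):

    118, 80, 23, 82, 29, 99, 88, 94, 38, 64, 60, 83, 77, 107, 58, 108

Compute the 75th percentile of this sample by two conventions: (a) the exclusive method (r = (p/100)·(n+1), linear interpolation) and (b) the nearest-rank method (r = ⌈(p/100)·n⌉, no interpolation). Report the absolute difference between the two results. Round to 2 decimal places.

3.75

Sorted: 23, 29, 38, 58, 60, 64, 77, 80, 82, 83, 88, 94, 99, 107, 108, 118.
n = 16.
(a) r = 12.75; between ranks 12 (94) and 13 (99): 97.75.
(b) the nearest-rank method: rank 12 → 94.
|97.75 − 94| = 3.75.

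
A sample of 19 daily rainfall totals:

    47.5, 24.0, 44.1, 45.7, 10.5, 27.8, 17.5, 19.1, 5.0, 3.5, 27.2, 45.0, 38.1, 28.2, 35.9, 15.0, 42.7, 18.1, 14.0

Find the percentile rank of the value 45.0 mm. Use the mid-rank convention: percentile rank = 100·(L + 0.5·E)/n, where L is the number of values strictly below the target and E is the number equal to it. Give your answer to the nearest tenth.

Sorted: 3.5, 5.0, 10.5, 14.0, 15.0, 17.5, 18.1, 19.1, 24.0, 27.2, 27.8, 28.2, 35.9, 38.1, 42.7, 44.1, 45.0, 45.7, 47.5.
Count below 45.0: L = 16; count equal: E = 1; n = 19.
Percentile rank = 100·(16 + 0.5·1)/19 = 100·16.5/19 = 86.84.

86.8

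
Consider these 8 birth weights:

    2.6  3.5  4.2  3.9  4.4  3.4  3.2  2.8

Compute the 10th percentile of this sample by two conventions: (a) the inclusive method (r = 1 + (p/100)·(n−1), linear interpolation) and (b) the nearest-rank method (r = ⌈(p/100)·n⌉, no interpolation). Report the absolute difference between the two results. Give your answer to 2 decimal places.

Sorted: 2.6, 2.8, 3.2, 3.4, 3.5, 3.9, 4.2, 4.4.
n = 8.
(a) r = 1.7; between ranks 1 (2.6) and 2 (2.8): 2.74.
(b) the nearest-rank method: rank 1 → 2.6.
|2.74 − 2.6| = 0.14.

0.14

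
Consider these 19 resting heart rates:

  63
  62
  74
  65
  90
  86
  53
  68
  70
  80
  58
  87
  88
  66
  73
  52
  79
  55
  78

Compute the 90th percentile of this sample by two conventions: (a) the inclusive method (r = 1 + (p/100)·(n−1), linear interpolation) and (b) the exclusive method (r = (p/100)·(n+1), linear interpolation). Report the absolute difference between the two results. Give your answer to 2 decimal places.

0.80

Sorted: 52, 53, 55, 58, 62, 63, 65, 66, 68, 70, 73, 74, 78, 79, 80, 86, 87, 88, 90.
n = 19.
(a) r = 17.2; between ranks 17 (87) and 18 (88): 87.2.
(b) r = 18 → value at rank 18 = 88.
|87.2 − 88| = 0.8.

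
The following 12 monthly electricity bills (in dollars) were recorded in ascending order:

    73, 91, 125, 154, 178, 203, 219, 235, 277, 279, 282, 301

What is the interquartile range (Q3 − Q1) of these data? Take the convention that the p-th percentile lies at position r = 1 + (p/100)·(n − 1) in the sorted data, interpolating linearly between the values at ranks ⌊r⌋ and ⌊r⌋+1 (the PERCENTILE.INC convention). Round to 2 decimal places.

n = 12.
P25: r = 3.75; ranks 3–4 are 125, 154; interpolating gives 146.75.
P75: r = 9.25; ranks 9–10 are 277, 279; interpolating gives 277.5.
Difference: 277.5 − 146.75 = 130.75.

130.75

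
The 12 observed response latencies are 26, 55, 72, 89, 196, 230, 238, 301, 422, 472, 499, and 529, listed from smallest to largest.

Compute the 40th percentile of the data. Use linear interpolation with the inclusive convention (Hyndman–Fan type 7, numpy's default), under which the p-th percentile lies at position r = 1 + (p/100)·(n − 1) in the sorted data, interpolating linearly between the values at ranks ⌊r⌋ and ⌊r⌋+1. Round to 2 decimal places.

209.60

n = 12.
r = 1 + (40/100)·(12 − 1) = 1 + 4.4 = 5.4.
Rank 5 is 196 and rank 6 is 230.
Interpolate: 196 + 0.4·(230 − 196) = 196 + 0.4·34 = 209.6.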